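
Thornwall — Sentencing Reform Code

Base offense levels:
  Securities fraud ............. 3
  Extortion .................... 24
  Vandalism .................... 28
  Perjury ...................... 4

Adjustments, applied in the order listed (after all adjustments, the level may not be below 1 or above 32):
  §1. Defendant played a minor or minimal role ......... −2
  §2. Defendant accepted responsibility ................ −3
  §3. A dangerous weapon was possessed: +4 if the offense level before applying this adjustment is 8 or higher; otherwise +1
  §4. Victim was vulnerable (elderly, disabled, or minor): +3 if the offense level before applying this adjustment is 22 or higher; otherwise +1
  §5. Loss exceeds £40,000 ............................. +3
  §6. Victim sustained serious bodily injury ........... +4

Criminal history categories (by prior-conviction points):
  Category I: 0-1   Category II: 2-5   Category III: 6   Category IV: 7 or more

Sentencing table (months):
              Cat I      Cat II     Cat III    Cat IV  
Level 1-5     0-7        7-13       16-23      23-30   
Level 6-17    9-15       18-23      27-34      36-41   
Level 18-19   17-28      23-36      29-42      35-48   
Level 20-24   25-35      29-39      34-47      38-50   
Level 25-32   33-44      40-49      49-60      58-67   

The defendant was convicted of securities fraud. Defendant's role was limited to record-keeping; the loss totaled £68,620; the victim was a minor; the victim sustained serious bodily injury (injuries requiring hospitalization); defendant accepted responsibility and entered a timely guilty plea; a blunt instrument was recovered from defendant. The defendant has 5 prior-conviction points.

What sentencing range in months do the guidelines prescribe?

Base offense level for securities fraud: 3.
§1 applies: 3 − 2 = 1.
§2 applies: 1 − 3 = -2.
§3 applies (level before this adjustment is -2 < 8, so +1): -2 + 1 = -1.
§4 applies (level before this adjustment is -1 < 22, so +1): -1 + 1 = 0.
§5 applies: 0 + 3 = 3.
§6 applies: 3 + 4 = 7.
Final offense level: 7.
Criminal history: 5 prior points → Category II (2-5).
Level 7 falls in the 6-17 band.
Grid: Level 6-17 × Category II = 18-23 months.

18-23 months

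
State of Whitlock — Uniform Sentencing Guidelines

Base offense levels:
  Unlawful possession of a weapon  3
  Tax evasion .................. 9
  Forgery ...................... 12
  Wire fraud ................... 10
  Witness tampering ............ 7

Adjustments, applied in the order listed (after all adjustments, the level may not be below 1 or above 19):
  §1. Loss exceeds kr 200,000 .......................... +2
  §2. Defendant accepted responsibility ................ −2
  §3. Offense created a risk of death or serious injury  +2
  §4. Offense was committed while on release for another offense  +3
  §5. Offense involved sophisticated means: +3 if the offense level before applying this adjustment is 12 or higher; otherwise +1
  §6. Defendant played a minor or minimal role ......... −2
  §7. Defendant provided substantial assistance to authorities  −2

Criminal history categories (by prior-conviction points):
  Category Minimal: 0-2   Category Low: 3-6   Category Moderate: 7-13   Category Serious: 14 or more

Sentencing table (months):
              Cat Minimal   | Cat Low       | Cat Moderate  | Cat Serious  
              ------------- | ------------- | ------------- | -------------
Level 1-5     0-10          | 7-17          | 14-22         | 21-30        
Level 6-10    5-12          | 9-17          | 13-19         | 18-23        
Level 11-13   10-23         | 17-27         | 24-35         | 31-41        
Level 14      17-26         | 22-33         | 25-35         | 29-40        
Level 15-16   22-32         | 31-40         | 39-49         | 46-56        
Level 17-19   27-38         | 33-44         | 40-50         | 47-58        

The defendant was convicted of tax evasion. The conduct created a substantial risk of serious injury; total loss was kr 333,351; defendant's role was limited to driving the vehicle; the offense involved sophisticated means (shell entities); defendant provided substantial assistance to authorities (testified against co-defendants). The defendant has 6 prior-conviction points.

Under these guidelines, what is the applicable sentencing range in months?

17-27 months

Base offense level for tax evasion: 9.
§1 applies: 9 + 2 = 11.
§2 does not apply.
§3 applies: 11 + 2 = 13.
§4 does not apply.
§5 applies (level before this adjustment is 13 ≥ 12, so +3): 13 + 3 = 16.
§6 applies: 16 − 2 = 14.
§7 applies: 14 − 2 = 12.
Final offense level: 12.
Criminal history: 6 prior points → Category Low (3-6).
Level 12 falls in the 11-13 band.
Grid: Level 11-13 × Category Low = 17-27 months.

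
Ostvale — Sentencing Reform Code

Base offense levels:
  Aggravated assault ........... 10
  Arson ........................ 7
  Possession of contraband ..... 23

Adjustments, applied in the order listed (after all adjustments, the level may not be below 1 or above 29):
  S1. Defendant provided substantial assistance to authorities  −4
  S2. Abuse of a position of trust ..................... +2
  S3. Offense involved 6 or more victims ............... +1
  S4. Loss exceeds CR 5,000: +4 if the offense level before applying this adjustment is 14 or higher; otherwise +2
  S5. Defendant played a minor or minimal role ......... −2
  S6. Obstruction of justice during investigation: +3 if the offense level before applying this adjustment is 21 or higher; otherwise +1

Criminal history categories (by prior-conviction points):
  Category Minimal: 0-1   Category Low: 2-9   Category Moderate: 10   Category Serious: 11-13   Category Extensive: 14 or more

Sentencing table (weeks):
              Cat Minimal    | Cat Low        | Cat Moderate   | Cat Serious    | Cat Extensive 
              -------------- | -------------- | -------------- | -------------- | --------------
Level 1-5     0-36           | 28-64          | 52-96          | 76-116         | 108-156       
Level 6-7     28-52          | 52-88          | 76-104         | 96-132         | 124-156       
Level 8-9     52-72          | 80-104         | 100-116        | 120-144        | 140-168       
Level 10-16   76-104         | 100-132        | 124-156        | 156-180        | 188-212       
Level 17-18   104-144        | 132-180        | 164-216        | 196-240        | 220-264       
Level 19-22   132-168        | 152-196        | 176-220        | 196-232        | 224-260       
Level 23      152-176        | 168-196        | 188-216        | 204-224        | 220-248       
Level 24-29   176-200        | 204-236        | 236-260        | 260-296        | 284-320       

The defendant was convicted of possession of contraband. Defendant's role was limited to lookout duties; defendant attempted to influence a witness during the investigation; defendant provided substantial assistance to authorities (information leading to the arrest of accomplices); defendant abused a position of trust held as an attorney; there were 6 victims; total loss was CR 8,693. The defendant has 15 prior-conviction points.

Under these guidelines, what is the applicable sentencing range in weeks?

284-320 weeks

Base offense level for possession of contraband: 23.
S1 applies: 23 − 4 = 19.
S2 applies: 19 + 2 = 21.
S3 applies: 21 + 1 = 22.
S4 applies (level before this adjustment is 22 ≥ 14, so +4): 22 + 4 = 26.
S5 applies: 26 − 2 = 24.
S6 applies (level before this adjustment is 24 ≥ 21, so +3): 24 + 3 = 27.
Final offense level: 27.
Criminal history: 15 prior points → Category Extensive (14+).
Level 27 falls in the 24-29 band.
Grid: Level 24-29 × Category Extensive = 284-320 weeks.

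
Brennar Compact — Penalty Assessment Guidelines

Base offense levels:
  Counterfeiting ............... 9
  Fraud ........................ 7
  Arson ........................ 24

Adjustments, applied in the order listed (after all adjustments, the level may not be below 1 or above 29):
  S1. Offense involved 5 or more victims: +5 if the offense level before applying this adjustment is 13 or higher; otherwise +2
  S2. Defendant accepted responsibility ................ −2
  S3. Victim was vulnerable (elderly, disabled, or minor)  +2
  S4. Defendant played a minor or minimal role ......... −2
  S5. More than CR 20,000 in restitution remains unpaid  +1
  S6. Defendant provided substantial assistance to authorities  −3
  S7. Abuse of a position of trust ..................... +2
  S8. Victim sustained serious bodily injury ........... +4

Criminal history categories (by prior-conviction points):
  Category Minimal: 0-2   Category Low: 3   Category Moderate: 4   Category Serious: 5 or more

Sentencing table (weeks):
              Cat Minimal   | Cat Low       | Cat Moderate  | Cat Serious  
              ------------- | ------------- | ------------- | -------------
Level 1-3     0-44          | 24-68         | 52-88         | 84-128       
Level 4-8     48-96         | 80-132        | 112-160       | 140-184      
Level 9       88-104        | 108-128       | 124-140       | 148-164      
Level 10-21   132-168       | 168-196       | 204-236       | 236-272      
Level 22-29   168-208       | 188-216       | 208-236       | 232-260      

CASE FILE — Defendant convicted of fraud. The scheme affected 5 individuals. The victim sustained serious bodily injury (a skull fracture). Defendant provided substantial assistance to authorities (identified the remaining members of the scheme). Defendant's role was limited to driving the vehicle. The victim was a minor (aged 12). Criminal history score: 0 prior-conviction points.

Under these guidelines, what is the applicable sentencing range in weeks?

132-168 weeks

Base offense level for fraud: 7.
S1 applies (level before this adjustment is 7 < 13, so +2): 7 + 2 = 9.
S3 applies: 9 + 2 = 11.
S4 applies: 11 − 2 = 9.
S6 applies: 9 − 3 = 6.
S8 applies: 6 + 4 = 10.
Final offense level: 10.
Criminal history: 0 prior points → Category Minimal (0-2).
Level 10 falls in the 10-21 band.
Grid: Level 10-21 × Category Minimal = 132-168 weeks.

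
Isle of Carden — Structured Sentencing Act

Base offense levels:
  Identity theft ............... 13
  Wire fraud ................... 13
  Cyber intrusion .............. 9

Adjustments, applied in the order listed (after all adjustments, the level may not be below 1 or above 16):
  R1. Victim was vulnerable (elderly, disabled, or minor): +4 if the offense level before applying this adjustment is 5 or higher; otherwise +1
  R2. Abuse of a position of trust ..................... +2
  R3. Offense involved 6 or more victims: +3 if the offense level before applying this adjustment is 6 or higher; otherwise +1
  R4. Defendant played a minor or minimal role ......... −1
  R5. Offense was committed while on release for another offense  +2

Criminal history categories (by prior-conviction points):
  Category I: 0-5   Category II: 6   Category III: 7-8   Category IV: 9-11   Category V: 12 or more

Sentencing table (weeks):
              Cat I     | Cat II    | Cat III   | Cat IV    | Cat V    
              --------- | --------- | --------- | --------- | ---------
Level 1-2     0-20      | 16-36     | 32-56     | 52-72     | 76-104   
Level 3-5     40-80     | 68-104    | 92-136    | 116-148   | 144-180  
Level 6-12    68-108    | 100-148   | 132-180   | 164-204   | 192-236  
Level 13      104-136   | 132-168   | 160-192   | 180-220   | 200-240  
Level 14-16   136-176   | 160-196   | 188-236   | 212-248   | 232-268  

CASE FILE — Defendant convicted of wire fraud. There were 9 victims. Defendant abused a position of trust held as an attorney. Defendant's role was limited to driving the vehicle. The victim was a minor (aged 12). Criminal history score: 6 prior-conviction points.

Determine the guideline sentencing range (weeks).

160-196 weeks

Base offense level for wire fraud: 13.
R1 applies (level before this adjustment is 13 ≥ 5, so +4): 13 + 4 = 17.
R2 applies: 17 + 2 = 19.
R3 applies (level before this adjustment is 19 ≥ 6, so +3): 19 + 3 = 22.
R4 applies: 22 − 1 = 21.
Level 21 exceeds the maximum of 16; capped at 16.
Final offense level: 16.
Criminal history: 6 prior points → Category II (6).
Level 16 falls in the 14-16 band.
Grid: Level 14-16 × Category II = 160-196 weeks.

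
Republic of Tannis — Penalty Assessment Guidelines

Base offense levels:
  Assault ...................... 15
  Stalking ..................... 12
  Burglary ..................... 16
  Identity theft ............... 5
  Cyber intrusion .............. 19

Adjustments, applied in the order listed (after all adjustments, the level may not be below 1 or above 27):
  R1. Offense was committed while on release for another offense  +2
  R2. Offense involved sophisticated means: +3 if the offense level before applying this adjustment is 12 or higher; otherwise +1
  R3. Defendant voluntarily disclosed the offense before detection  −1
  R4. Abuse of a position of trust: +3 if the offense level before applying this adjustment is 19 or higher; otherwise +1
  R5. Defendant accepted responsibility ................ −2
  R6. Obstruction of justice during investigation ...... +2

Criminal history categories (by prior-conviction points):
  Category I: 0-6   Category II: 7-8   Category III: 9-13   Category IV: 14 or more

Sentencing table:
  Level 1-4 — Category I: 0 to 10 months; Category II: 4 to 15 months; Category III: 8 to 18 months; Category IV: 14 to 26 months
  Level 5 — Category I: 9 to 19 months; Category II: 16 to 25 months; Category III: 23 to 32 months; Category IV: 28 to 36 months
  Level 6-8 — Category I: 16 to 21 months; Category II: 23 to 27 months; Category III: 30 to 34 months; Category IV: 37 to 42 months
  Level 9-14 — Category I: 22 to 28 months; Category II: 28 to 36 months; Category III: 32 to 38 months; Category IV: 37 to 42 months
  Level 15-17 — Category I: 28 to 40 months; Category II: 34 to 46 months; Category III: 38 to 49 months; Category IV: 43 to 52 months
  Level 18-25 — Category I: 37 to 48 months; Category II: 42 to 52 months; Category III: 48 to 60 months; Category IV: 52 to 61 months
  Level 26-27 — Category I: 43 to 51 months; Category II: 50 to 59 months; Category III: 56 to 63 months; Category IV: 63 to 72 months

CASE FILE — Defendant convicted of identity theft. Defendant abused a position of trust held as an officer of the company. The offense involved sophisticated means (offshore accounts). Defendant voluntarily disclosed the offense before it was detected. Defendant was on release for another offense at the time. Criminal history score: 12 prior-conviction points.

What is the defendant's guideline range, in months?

30-34 months

Base offense level for identity theft: 5.
R1 applies: 5 + 2 = 7.
R2 applies (level before this adjustment is 7 < 12, so +1): 7 + 1 = 8.
R3 applies: 8 − 1 = 7.
R4 applies (level before this adjustment is 7 < 19, so +1): 7 + 1 = 8.
R6 does not apply.
Final offense level: 8.
Criminal history: 12 prior points → Category III (9-13).
Level 8 falls in the 6-8 band.
Grid: Level 6-8 × Category III = 30-34 months.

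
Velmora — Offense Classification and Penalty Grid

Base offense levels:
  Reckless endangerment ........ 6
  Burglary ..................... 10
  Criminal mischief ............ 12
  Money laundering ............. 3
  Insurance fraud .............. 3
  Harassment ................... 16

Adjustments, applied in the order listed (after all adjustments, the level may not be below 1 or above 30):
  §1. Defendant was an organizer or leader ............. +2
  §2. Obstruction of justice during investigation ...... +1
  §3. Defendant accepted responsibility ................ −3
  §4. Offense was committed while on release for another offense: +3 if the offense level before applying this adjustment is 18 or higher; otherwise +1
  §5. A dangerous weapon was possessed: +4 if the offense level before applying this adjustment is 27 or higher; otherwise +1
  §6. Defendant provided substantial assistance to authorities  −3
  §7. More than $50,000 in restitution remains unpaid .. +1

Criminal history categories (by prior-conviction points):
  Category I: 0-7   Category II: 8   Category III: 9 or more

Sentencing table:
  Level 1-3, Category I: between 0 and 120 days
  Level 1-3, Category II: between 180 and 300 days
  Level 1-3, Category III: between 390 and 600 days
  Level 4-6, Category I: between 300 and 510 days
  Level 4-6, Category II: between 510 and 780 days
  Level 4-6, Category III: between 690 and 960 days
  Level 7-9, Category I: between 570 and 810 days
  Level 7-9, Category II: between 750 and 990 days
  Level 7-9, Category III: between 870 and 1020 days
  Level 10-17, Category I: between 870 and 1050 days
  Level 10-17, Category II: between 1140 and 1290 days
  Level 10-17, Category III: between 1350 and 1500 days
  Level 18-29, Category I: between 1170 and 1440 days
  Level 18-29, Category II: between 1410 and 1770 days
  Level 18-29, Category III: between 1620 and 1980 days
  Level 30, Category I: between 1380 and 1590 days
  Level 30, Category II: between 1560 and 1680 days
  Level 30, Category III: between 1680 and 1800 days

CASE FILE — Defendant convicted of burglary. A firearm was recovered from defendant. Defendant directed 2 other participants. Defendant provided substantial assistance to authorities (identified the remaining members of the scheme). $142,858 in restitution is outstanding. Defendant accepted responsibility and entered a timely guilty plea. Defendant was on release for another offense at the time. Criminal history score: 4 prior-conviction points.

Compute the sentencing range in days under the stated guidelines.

570-810 days

Base offense level for burglary: 10.
§1 applies: 10 + 2 = 12.
§3 applies: 12 − 3 = 9.
§4 applies (level before this adjustment is 9 < 18, so +1): 9 + 1 = 10.
§5 applies (level before this adjustment is 10 < 27, so +1): 10 + 1 = 11.
§6 applies: 11 − 3 = 8.
§7 applies: 8 + 1 = 9.
Final offense level: 9.
Criminal history: 4 prior points → Category I (0-7).
Level 9 falls in the 7-9 band.
Grid: Level 7-9 × Category I = 570-810 days.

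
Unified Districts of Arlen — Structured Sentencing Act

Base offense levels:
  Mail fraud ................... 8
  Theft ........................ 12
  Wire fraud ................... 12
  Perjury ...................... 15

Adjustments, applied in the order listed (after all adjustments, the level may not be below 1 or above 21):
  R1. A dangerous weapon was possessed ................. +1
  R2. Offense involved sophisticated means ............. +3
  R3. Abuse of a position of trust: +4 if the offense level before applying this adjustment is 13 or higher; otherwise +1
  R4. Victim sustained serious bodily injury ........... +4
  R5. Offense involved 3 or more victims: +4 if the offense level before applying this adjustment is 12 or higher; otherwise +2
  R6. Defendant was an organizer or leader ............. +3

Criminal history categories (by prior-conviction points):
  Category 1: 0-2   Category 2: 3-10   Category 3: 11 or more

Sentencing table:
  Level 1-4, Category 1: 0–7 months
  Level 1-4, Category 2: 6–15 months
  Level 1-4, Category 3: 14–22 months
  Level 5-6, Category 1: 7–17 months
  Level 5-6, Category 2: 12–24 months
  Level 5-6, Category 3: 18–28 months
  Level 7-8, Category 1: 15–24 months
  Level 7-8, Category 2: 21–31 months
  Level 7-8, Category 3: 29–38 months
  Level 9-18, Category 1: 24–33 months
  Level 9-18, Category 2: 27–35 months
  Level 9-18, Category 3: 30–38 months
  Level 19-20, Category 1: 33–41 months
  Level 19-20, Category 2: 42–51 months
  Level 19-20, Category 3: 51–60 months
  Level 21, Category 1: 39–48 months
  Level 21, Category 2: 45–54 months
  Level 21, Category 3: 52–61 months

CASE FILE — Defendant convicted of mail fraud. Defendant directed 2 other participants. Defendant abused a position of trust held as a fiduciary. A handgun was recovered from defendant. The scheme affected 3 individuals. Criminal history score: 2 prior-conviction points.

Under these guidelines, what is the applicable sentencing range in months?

Base offense level for mail fraud: 8.
R1 applies: 8 + 1 = 9.
R3 applies (level before this adjustment is 9 < 13, so +1): 9 + 1 = 10.
R4 does not apply.
R5 applies (level before this adjustment is 10 < 12, so +2): 10 + 2 = 12.
R6 applies: 12 + 3 = 15.
Final offense level: 15.
Criminal history: 2 prior points → Category 1 (0-2).
Level 15 falls in the 9-18 band.
Grid: Level 9-18 × Category 1 = 24-33 months.

24-33 months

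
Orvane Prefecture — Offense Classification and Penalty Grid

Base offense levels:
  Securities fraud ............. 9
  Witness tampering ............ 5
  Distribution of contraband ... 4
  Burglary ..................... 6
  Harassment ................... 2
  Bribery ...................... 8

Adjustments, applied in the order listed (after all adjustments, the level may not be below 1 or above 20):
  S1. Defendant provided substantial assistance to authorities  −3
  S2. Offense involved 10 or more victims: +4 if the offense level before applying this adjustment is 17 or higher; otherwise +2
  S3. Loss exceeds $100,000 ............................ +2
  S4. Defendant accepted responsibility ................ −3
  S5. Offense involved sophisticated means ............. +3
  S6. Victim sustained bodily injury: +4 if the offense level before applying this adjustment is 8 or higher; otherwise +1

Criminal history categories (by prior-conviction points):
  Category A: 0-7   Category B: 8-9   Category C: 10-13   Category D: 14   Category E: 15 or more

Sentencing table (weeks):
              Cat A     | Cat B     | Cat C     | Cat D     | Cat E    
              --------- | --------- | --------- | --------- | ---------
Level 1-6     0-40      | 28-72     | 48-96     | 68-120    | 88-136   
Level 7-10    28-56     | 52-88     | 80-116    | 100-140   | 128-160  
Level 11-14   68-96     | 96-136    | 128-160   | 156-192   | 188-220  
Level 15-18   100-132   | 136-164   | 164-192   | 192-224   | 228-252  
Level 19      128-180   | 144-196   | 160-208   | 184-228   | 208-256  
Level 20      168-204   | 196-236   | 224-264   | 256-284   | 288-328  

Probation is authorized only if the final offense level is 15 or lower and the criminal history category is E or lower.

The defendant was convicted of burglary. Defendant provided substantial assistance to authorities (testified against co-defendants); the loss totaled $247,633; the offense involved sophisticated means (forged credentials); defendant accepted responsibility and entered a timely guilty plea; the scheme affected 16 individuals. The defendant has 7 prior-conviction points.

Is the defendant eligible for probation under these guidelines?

Base offense level for burglary: 6.
S1 applies: 6 − 3 = 3.
S2 applies (level before this adjustment is 3 < 17, so +2): 3 + 2 = 5.
S3 applies: 5 + 2 = 7.
S4 applies: 7 − 3 = 4.
S5 applies: 4 + 3 = 7.
Final offense level: 7.
Criminal history: 7 prior points → Category A (0-7).
Level 7 falls in the 7-10 band.
Grid: Level 7-10 × Category A = 28-56 weeks.
Probation check: level 7 ≤ 15 and category A ≤ E → eligible.

Yes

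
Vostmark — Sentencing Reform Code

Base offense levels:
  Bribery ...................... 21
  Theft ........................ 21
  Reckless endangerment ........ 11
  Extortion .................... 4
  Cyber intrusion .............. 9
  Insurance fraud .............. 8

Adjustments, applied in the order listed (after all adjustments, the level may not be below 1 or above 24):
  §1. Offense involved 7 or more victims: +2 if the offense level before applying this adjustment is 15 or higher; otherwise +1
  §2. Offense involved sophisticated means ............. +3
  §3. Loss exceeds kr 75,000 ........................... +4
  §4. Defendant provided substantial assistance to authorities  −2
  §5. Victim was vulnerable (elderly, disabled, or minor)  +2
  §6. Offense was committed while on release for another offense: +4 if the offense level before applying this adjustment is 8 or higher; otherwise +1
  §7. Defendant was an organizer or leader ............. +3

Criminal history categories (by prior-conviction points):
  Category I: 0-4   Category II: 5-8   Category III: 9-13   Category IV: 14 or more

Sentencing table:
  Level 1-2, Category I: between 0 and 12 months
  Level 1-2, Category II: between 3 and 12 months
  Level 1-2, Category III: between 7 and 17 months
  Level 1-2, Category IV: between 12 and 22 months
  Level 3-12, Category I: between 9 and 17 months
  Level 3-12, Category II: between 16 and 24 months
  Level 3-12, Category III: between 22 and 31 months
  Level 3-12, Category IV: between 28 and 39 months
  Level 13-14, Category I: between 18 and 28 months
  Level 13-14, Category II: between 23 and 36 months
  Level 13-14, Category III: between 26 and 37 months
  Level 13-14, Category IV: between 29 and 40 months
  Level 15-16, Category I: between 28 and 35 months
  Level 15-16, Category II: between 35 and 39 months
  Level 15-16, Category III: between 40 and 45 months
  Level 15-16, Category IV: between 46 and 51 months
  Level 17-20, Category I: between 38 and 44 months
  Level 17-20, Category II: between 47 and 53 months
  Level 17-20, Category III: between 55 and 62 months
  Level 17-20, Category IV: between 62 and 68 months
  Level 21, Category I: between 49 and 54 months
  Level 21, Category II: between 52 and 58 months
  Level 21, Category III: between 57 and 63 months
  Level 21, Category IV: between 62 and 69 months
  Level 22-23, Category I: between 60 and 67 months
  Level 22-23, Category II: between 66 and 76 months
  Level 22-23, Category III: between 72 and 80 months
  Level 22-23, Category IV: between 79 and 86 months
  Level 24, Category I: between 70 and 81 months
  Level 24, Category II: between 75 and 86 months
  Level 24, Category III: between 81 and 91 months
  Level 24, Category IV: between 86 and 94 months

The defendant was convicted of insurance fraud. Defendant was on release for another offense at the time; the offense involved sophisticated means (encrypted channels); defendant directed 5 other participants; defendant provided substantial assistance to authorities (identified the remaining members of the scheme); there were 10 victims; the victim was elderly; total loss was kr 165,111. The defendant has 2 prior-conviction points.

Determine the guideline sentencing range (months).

Base offense level for insurance fraud: 8.
§1 applies (level before this adjustment is 8 < 15, so +1): 8 + 1 = 9.
§2 applies: 9 + 3 = 12.
§3 applies: 12 + 4 = 16.
§4 applies: 16 − 2 = 14.
§5 applies: 14 + 2 = 16.
§6 applies (level before this adjustment is 16 ≥ 8, so +4): 16 + 4 = 20.
§7 applies: 20 + 3 = 23.
Final offense level: 23.
Criminal history: 2 prior points → Category I (0-4).
Level 23 falls in the 22-23 band.
Grid: Level 22-23 × Category I = 60-67 months.

60-67 months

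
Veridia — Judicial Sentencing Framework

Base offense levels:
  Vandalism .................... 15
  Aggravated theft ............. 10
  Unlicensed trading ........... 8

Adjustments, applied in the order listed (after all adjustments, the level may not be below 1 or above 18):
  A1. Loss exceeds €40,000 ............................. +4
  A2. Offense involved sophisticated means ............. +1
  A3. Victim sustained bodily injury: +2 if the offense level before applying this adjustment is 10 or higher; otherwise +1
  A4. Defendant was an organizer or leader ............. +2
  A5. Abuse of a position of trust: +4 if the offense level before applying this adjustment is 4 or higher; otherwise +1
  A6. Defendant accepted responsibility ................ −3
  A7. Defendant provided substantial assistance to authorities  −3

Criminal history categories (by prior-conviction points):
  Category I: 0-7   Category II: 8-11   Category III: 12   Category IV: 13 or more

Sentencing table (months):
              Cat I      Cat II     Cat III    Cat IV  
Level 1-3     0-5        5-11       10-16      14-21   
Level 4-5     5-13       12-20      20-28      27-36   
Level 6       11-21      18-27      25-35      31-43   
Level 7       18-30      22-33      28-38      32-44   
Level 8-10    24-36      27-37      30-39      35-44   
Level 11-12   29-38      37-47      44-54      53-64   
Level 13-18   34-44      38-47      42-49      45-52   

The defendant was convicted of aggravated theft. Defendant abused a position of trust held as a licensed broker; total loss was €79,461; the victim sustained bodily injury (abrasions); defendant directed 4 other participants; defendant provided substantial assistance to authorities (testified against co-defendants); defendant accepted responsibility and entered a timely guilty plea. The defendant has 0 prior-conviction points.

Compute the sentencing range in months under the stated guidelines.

Base offense level for aggravated theft: 10.
A1 applies: 10 + 4 = 14.
A3 applies (level before this adjustment is 14 ≥ 10, so +2): 14 + 2 = 16.
A4 applies: 16 + 2 = 18.
A5 applies (level before this adjustment is 18 ≥ 4, so +4): 18 + 4 = 22.
A6 applies: 22 − 3 = 19.
A7 applies: 19 − 3 = 16.
Final offense level: 16.
Criminal history: 0 prior points → Category I (0-7).
Level 16 falls in the 13-18 band.
Grid: Level 13-18 × Category I = 34-44 months.

34-44 months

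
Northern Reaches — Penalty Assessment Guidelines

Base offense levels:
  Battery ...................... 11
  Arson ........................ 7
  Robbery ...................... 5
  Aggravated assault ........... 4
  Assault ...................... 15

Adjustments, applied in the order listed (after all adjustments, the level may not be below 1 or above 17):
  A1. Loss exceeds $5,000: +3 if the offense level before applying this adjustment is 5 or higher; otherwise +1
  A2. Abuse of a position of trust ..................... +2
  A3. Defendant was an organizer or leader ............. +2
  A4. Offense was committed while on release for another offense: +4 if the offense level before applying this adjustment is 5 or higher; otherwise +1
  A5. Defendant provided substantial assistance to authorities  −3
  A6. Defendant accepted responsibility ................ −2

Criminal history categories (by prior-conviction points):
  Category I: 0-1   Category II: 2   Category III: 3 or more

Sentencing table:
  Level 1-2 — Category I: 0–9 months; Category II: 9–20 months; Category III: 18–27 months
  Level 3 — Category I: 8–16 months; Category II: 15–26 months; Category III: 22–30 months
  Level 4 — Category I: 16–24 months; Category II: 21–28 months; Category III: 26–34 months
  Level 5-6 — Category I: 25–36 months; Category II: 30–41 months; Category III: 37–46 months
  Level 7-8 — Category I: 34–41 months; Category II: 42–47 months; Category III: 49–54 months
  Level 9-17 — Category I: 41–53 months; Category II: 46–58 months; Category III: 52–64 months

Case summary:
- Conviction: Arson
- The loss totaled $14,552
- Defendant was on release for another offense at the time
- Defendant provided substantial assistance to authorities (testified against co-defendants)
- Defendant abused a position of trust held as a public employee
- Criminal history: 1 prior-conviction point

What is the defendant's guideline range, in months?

Base offense level for arson: 7.
A1 applies (level before this adjustment is 7 ≥ 5, so +3): 7 + 3 = 10.
A2 applies: 10 + 2 = 12.
A3 does not apply.
A4 applies (level before this adjustment is 12 ≥ 5, so +4): 12 + 4 = 16.
A5 applies: 16 − 3 = 13.
A6 does not apply.
Final offense level: 13.
Criminal history: 1 prior point → Category I (0-1).
Level 13 falls in the 9-17 band.
Grid: Level 9-17 × Category I = 41-53 months.

41-53 months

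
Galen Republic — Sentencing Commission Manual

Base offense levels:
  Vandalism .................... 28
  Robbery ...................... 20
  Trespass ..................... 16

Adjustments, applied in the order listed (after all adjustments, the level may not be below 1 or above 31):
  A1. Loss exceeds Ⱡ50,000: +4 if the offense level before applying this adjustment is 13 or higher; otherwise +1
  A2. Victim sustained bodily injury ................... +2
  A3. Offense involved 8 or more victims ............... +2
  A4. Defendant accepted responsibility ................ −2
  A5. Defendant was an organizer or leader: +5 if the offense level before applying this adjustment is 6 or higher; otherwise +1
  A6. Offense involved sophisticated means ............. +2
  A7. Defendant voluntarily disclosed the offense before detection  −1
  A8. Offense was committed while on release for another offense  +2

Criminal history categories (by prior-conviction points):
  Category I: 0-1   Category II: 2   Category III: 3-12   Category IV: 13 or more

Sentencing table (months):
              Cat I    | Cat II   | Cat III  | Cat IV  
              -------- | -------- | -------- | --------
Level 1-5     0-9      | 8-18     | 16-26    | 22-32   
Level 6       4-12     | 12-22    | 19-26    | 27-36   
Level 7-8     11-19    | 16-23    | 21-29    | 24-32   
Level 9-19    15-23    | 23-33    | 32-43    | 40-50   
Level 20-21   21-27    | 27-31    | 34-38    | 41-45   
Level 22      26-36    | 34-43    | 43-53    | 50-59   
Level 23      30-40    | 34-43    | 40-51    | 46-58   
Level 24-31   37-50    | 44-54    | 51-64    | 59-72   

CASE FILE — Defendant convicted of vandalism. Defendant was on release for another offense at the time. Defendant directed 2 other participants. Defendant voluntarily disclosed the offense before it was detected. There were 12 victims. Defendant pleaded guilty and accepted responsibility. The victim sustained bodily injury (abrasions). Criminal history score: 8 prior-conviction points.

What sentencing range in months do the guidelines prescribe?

Base offense level for vandalism: 28.
A1 does not apply.
A2 applies: 28 + 2 = 30.
A3 applies: 30 + 2 = 32.
A4 applies: 32 − 2 = 30.
A5 applies (level before this adjustment is 30 ≥ 6, so +5): 30 + 5 = 35.
A6 does not apply.
A7 applies: 35 − 1 = 34.
A8 applies: 34 + 2 = 36.
Level 36 exceeds the maximum of 31; capped at 31.
Final offense level: 31.
Criminal history: 8 prior points → Category III (3-12).
Level 31 falls in the 24-31 band.
Grid: Level 24-31 × Category III = 51-64 months.

51-64 months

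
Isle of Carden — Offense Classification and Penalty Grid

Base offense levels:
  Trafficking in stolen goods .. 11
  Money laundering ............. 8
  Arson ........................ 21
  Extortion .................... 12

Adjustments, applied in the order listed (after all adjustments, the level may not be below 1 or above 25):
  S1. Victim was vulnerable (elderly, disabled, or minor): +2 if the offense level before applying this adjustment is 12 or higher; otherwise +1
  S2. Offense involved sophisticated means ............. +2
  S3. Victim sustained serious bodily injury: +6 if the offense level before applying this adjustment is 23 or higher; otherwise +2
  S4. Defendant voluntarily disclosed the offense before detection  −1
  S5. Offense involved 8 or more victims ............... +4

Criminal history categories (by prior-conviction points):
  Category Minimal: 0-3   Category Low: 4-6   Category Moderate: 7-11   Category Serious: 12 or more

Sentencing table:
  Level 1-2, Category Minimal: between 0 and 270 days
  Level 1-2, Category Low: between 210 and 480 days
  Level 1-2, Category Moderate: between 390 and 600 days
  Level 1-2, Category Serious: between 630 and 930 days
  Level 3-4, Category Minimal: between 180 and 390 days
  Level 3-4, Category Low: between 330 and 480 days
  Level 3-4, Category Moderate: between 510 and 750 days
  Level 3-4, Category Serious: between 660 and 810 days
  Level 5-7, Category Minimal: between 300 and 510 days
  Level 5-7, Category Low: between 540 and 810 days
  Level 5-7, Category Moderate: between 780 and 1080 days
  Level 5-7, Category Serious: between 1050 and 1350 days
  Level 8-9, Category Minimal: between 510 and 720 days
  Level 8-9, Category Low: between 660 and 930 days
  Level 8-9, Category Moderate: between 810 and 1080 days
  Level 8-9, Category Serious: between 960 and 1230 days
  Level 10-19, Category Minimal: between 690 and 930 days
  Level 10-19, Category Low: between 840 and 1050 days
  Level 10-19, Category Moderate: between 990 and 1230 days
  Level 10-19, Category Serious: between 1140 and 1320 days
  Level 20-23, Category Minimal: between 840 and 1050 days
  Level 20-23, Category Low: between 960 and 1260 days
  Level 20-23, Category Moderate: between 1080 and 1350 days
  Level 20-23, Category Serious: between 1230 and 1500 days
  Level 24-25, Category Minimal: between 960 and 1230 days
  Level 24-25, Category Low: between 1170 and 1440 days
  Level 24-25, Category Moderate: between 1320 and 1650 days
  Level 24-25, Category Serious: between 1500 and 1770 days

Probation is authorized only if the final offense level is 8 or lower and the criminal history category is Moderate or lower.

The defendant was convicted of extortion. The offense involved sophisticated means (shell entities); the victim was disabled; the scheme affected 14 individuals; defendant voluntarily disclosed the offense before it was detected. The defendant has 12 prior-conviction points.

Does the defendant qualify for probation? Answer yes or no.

No

Base offense level for extortion: 12.
S1 applies (level before this adjustment is 12 ≥ 12, so +2): 12 + 2 = 14.
S2 applies: 14 + 2 = 16.
S3 does not apply.
S4 applies: 16 − 1 = 15.
S5 applies: 15 + 4 = 19.
Final offense level: 19.
Criminal history: 12 prior points → Category Serious (12+).
Level 19 falls in the 10-19 band.
Grid: Level 10-19 × Category Serious = 1140-1320 days.
Probation check: level 19 > 8 and category Serious > Moderate → not eligible.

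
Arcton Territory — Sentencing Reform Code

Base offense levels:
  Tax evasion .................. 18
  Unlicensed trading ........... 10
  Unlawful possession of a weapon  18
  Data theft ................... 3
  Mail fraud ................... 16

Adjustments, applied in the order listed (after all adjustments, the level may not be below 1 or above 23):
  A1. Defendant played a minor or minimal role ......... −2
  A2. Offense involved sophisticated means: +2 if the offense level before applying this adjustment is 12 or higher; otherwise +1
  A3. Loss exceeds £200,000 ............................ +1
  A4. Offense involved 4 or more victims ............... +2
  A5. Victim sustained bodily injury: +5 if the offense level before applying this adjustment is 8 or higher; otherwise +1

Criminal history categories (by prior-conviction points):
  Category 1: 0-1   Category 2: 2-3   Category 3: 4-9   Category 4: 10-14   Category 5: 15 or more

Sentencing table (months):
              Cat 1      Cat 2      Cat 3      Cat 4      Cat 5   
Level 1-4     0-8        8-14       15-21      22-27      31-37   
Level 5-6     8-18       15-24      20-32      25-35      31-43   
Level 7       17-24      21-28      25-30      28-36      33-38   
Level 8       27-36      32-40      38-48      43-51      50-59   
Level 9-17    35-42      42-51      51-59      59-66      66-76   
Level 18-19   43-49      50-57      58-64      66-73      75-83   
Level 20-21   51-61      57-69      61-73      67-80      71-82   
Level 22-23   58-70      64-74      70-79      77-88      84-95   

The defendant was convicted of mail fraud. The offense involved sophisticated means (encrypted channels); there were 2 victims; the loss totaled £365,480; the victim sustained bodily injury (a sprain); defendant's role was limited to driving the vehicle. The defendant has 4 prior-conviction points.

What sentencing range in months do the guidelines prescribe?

70-79 months

Base offense level for mail fraud: 16.
A1 applies: 16 − 2 = 14.
A2 applies (level before this adjustment is 14 ≥ 12, so +2): 14 + 2 = 16.
A3 applies: 16 + 1 = 17.
A5 applies (level before this adjustment is 17 ≥ 8, so +5): 17 + 5 = 22.
Final offense level: 22.
Criminal history: 4 prior points → Category 3 (4-9).
Level 22 falls in the 22-23 band.
Grid: Level 22-23 × Category 3 = 70-79 months.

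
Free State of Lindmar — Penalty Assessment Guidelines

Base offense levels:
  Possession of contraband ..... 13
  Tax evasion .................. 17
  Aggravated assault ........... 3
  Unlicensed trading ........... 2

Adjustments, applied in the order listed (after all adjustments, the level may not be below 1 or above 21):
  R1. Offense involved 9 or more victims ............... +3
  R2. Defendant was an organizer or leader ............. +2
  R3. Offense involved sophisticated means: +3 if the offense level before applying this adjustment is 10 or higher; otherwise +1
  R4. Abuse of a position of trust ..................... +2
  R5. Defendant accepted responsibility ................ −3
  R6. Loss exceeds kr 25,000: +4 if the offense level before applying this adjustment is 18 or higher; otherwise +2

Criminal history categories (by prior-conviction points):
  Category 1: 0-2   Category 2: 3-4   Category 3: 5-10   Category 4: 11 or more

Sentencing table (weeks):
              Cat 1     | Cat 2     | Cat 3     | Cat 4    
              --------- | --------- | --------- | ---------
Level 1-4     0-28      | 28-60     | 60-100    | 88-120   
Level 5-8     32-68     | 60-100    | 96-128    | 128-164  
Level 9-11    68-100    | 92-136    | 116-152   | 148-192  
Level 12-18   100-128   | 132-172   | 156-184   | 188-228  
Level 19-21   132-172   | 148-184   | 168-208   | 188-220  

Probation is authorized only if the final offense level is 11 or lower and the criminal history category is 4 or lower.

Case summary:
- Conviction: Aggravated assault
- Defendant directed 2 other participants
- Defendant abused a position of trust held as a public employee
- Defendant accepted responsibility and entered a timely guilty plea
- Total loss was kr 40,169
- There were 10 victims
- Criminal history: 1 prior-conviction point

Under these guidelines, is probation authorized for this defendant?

Base offense level for aggravated assault: 3.
R1 applies: 3 + 3 = 6.
R2 applies: 6 + 2 = 8.
R3 does not apply.
R4 applies: 8 + 2 = 10.
R5 applies: 10 − 3 = 7.
R6 applies (level before this adjustment is 7 < 18, so +2): 7 + 2 = 9.
Final offense level: 9.
Criminal history: 1 prior point → Category 1 (0-2).
Level 9 falls in the 9-11 band.
Grid: Level 9-11 × Category 1 = 68-100 weeks.
Probation check: level 9 ≤ 11 and category 1 ≤ 4 → eligible.

Yes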